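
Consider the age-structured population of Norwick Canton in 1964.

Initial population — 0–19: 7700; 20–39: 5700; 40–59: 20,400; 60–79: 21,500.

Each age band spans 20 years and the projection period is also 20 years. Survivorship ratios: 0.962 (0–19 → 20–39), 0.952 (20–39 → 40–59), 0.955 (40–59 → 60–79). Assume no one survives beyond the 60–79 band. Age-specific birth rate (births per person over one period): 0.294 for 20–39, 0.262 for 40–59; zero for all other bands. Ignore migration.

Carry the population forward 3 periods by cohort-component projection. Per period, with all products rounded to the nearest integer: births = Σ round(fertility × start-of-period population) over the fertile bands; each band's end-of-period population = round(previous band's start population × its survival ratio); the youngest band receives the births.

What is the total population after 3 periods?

Period 1.
Births: 5700 × 0.294 = 1676, 20400 × 0.262 = 5345 → 7021
20–39: 7700 × 0.962 = 7407
40–59: 5700 × 0.952 = 5426
60–79: 20400 × 0.955 = 19482
Population now: 0–19=7021, 20–39=7407, 40–59=5426, 60–79=19482
Period 2.
Births: 7407 × 0.294 = 2178, 5426 × 0.262 = 1422 → 3600
20–39: 7021 × 0.962 = 6754
40–59: 7407 × 0.952 = 7051
60–79: 5426 × 0.955 = 5182
Population now: 0–19=3600, 20–39=6754, 40–59=7051, 60–79=5182
Period 3.
Births: 6754 × 0.294 = 1986, 7051 × 0.262 = 1847 → 3833
20–39: 3600 × 0.962 = 3463
40–59: 6754 × 0.952 = 6430
60–79: 7051 × 0.955 = 6734
Population now: 0–19=3833, 20–39=3463, 40–59=6430, 60–79=6734
Total after period 3: 3833 + 3463 + 6430 + 6734 = 20460

20460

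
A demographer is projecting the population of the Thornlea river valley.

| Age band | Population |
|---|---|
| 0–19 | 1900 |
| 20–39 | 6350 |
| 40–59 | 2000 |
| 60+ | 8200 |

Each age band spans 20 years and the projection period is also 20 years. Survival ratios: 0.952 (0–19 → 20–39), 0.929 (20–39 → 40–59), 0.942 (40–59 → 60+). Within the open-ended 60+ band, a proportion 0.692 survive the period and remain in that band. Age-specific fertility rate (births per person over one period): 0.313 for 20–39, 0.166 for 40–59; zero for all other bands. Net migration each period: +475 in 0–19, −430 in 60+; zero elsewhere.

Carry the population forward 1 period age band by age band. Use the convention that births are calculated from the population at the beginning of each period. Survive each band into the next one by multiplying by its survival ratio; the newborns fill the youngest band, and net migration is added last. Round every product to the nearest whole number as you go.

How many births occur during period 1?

Call the groups 1 to 4, youngest first.
Period 1.
Births: 6350 * 0.313 = 1988  |  2000 * 0.166 = 332 ⇒ total 2320
Group 2: 1900 * 0.952 = 1809
Group 3: 6350 * 0.929 = 5899
Group 4: 2000 * 0.942 + 8200 * 0.692 = 1884 + 5674 = 7558
Net migration: Group 1 + 475 → 2795; Group 4 − 430 → 7128
Giving 2795 / 1809 / 5899 / 7128.

2320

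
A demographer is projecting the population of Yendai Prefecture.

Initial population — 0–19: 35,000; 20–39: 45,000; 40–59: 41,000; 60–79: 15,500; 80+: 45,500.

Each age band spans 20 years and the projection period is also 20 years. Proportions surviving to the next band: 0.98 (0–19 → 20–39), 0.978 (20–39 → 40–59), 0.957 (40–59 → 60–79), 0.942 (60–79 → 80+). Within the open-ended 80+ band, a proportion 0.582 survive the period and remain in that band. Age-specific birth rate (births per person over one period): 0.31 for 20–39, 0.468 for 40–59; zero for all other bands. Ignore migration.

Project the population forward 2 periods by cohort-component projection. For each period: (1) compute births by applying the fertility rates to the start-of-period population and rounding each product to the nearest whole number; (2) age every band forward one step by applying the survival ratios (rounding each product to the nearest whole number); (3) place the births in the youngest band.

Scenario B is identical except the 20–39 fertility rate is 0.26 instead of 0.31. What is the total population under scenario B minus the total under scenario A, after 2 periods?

-3920

(Groups numbered youngest = 1 to oldest = 5.)
— Period 1 —
Births: 45000 × 0.31 = 13950 ; 41000 × 0.468 = 19188 ⇒ total 33138
Group 2: 35000 × 0.98 = 34300
Group 3: 45000 × 0.978 = 44010
Group 4: 41000 × 0.957 = 39237
Group 5: 15500 × 0.942 + 45500 × 0.582 = 14601 + 26481 = 41082
→ [33138, 34300, 44010, 39237, 41082]
— Period 2 —
Births: 34300 × 0.31 = 10633 ; 44010 × 0.468 = 20597 ⇒ total 31230
Group 2: 33138 × 0.98 = 32475
Group 3: 34300 × 0.978 = 33545
Group 4: 44010 × 0.957 = 42118
Group 5: 39237 × 0.942 + 41082 × 0.582 = 36961 + 23910 = 60871
→ [31230, 32475, 33545, 42118, 60871]
Scenario A total after 2 periods: 200239
Scenario B projection —
— Period 1 —
Births: 45000 × 0.26 = 11700 ; 41000 × 0.468 = 19188 ⇒ total 30888
Group 2: 35000 × 0.98 = 34300
Group 3: 45000 × 0.978 = 44010
Group 4: 41000 × 0.957 = 39237
Group 5: 15500 × 0.942 + 45500 × 0.582 = 14601 + 26481 = 41082
→ [30888, 34300, 44010, 39237, 41082]
— Period 2 —
Births: 34300 × 0.26 = 8918 ; 44010 × 0.468 = 20597 ⇒ total 29515
Group 2: 30888 × 0.98 = 30270
Group 3: 34300 × 0.978 = 33545
Group 4: 44010 × 0.957 = 42118
Group 5: 39237 × 0.942 + 41082 × 0.582 = 36961 + 23910 = 60871
→ [29515, 30270, 33545, 42118, 60871]
Scenario B total after 2 periods: 196319
Difference B − A = 196319 − 200239 = -3920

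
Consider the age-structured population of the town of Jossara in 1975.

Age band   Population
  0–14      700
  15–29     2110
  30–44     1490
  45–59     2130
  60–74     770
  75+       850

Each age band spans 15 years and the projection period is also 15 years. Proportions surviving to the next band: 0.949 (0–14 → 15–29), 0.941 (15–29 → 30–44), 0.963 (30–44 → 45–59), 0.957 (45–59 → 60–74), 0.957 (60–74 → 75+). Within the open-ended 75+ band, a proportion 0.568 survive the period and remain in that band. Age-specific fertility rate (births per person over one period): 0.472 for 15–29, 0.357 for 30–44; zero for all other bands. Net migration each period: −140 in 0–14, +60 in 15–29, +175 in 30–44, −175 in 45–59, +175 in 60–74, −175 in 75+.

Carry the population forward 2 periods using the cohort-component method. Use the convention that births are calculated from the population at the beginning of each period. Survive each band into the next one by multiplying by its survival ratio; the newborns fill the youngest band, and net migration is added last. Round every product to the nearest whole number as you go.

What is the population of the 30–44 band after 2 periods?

Period 1:
Births: 2110 × 0.472 = 996  |  1490 × 0.357 = 532 ⇒ total 1528
15–29: 700 × 0.949 = 664
30–44: 2110 × 0.941 = 1986
45–59: 1490 × 0.963 = 1435
60–74: 2130 × 0.957 = 2038
75+: 770 × 0.957 + 850 × 0.568 = 737 + 483 = 1220
Net migration: 0–14 − 140 → 1388; 15–29 + 60 → 724; 30–44 + 175 → 2161; 45–59 − 175 → 1260; 60–74 + 175 → 2213; 75+ − 175 → 1045
End of period: [1388, 724, 2161, 1260, 2213, 1045]
Period 2:
Births: 724 × 0.472 = 342  |  2161 × 0.357 = 771 ⇒ total 1113
15–29: 1388 × 0.949 = 1317
30–44: 724 × 0.941 = 681
45–59: 2161 × 0.963 = 2081
60–74: 1260 × 0.957 = 1206
75+: 2213 × 0.957 + 1045 × 0.568 = 2118 + 594 = 2712
Net migration: 0–14 − 140 → 973; 15–29 + 60 → 1377; 30–44 + 175 → 856; 45–59 − 175 → 1906; 60–74 + 175 → 1381; 75+ − 175 → 2537
End of period: [973, 1377, 856, 1906, 1381, 2537]

856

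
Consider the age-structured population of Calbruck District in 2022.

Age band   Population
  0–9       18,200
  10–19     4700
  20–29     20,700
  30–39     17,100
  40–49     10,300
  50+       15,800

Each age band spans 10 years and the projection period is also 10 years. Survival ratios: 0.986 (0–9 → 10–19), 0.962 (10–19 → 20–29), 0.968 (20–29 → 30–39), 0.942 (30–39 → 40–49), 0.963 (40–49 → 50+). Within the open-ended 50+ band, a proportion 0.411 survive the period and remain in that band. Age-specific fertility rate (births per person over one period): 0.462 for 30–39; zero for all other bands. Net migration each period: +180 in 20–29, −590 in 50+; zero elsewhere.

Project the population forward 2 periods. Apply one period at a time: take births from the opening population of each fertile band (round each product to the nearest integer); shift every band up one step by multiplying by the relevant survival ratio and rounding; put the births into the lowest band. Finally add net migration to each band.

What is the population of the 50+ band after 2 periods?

21425

Call the groups 1 to 6, youngest first.
— Period 1 —
Births: 17100 × 0.462 = 7900
Group 2: 18200 × 0.986 = 17945
Group 3: 4700 × 0.962 = 4521
Group 4: 20700 × 0.968 = 20038
Group 5: 17100 × 0.942 = 16108
Group 6: 10300 × 0.963 + 15800 × 0.411 = 9919 + 6494 = 16413
Net migration: Group 3 + 180 → 4701; Group 6 − 590 → 15823
Giving 7900 / 17945 / 4701 / 20038 / 16108 / 15823.
— Period 2 —
Births: 20038 × 0.462 = 9258
Group 2: 7900 × 0.986 = 7789
Group 3: 17945 × 0.962 = 17263
Group 4: 4701 × 0.968 = 4551
Group 5: 20038 × 0.942 = 18876
Group 6: 16108 × 0.963 + 15823 × 0.411 = 15512 + 6503 = 22015
Net migration: Group 3 + 180 → 17443; Group 6 − 590 → 21425
Giving 9258 / 7789 / 17443 / 4551 / 18876 / 21425.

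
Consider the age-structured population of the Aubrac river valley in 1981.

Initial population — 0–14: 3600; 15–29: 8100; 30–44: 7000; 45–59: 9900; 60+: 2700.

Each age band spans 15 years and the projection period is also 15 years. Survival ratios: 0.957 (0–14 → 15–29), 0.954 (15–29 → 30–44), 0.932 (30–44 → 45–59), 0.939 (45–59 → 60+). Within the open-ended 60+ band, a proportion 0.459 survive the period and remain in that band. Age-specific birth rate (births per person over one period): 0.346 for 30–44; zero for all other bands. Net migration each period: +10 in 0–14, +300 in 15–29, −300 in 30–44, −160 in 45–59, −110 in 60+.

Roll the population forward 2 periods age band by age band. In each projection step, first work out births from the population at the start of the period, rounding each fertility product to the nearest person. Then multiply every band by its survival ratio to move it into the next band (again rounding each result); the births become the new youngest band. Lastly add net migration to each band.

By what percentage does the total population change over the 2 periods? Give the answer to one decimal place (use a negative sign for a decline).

-17.3

Call the bands 1 to 5, youngest first.
Period 1.
Births: 7000 * 0.346 = 2422
Band 2: 3600 * 0.957 = 3445
Band 3: 8100 * 0.954 = 7727
Band 4: 7000 * 0.932 = 6524
Band 5: 9900 * 0.939 + 2700 * 0.459 = 9296 + 1239 = 10535
Net migration: Band 1 + 10 → 2432; Band 2 + 300 → 3745; Band 3 − 300 → 7427; Band 4 − 160 → 6364; Band 5 − 110 → 10425
Giving 2432 / 3745 / 7427 / 6364 / 10425.
Period 2.
Births: 7427 * 0.346 = 2570
Band 2: 2432 * 0.957 = 2327
Band 3: 3745 * 0.954 = 3573
Band 4: 7427 * 0.932 = 6922
Band 5: 6364 * 0.939 + 10425 * 0.459 = 5976 + 4785 = 10761
Net migration: Band 1 + 10 → 2580; Band 2 + 300 → 2627; Band 3 − 300 → 3273; Band 4 − 160 → 6762; Band 5 − 110 → 10651
Giving 2580 / 2627 / 3273 / 6762 / 10651.
Total: 31300 → 25893; change = -5407; percentage change = -17.3%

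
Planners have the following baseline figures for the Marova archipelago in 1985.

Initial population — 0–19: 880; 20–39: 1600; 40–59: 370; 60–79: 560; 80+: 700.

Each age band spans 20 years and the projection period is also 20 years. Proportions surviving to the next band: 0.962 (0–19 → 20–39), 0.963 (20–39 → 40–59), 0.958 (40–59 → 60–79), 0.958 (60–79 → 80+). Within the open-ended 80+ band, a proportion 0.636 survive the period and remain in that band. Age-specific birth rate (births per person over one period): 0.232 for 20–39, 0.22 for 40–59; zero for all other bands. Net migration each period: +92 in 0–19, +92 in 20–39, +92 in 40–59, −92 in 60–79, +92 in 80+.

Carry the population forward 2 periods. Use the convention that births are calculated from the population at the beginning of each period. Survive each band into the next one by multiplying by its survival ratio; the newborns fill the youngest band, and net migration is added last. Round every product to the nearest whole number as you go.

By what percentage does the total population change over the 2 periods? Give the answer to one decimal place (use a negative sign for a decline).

Period 1:
Births: 1600 * 0.232 = 371, 370 * 0.22 = 81 — total 452
20–39: 880 * 0.962 = 847
40–59: 1600 * 0.963 = 1541
60–79: 370 * 0.958 = 354
80+: 560 * 0.958 + 700 * 0.636 = 536 + 445 = 981
Net migration: 0–19 + 92 → 544; 20–39 + 92 → 939; 40–59 + 92 → 1633; 60–79 − 92 → 262; 80+ + 92 → 1073
Giving 544 / 939 / 1633 / 262 / 1073.
Period 2:
Births: 939 * 0.232 = 218, 1633 * 0.22 = 359 — total 577
20–39: 544 * 0.962 = 523
40–59: 939 * 0.963 = 904
60–79: 1633 * 0.958 = 1564
80+: 262 * 0.958 + 1073 * 0.636 = 251 + 682 = 933
Net migration: 0–19 + 92 → 669; 20–39 + 92 → 615; 40–59 + 92 → 996; 60–79 − 92 → 1472; 80+ + 92 → 1025
Giving 669 / 615 / 996 / 1472 / 1025.
Total: 4110 → 4777; change = 667; percentage change = 16.2%

16.2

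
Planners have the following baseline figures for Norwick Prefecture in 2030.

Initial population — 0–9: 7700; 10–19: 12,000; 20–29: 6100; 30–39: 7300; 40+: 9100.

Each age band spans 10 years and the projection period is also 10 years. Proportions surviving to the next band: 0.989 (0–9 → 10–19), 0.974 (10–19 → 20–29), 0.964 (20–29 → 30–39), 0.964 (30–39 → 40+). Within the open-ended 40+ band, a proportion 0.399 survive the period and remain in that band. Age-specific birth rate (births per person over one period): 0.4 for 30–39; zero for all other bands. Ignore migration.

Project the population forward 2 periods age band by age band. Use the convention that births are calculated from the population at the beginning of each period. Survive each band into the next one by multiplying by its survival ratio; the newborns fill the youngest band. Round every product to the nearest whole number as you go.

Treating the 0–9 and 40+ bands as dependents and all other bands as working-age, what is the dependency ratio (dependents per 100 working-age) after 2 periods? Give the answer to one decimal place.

56.9

Period 1:
Births: 7300 × 0.4 = 2920
10–19: 7700 × 0.989 = 7615
20–29: 12000 × 0.974 = 11688
30–39: 6100 × 0.964 = 5880
40+: 7300 × 0.964 + 9100 × 0.399 = 7037 + 3631 = 10668
End of period: [2920, 7615, 11688, 5880, 10668]
Period 2:
Births: 5880 × 0.4 = 2352
10–19: 2920 × 0.989 = 2888
20–29: 7615 × 0.974 = 7417
30–39: 11688 × 0.964 = 11267
40+: 5880 × 0.964 + 10668 × 0.399 = 5668 + 4257 = 9925
End of period: [2352, 2888, 7417, 11267, 9925]
Dependents (band 0–9 + band 40+) = 2352 + 9925 = 12277; working-age = 21572; ratio = 12277/21572 × 100 = 56.9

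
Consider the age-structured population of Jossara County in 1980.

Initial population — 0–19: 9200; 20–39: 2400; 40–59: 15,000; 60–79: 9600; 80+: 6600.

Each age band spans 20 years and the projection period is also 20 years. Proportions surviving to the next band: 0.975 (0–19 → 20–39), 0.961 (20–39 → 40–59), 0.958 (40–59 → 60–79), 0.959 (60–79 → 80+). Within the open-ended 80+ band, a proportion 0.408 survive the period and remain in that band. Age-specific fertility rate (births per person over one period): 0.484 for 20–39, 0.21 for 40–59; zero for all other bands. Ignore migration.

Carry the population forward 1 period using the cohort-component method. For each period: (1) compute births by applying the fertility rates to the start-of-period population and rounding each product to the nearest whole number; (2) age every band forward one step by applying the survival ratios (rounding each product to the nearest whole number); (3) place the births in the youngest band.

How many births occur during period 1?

Call the bands 1 to 5, youngest first.
Period 1.
Births: 2400 × 0.484 = 1162 ; 15000 × 0.21 = 3150 → 4312
Band 2: 9200 × 0.975 = 8970
Band 3: 2400 × 0.961 = 2306
Band 4: 15000 × 0.958 = 14370
Band 5: 9600 × 0.959 + 6600 × 0.408 = 9206 + 2693 = 11899
End of period: [4312, 8970, 2306, 14370, 11899]

4312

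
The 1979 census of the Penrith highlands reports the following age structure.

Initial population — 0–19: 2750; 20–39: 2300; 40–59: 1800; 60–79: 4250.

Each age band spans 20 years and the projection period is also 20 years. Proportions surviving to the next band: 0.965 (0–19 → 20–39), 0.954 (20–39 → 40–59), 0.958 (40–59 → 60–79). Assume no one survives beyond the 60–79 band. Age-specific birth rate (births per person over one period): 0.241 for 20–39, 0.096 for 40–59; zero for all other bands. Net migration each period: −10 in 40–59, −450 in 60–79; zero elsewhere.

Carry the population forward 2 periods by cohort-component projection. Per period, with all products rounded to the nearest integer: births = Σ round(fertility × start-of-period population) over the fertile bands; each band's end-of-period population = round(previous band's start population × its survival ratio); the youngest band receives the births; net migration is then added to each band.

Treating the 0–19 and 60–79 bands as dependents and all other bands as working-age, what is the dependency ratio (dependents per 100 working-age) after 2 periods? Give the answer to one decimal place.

Call the groups 1 to 4, youngest first.
Period 1:
Births: 2300 * 0.241 = 554, 1800 * 0.096 = 173 → 727
Group 2: 2750 * 0.965 = 2654
Group 3: 2300 * 0.954 = 2194
Group 4: 1800 * 0.958 = 1724
Net migration: Group 3 − 10 → 2184; Group 4 − 450 → 1274
Giving 727 / 2654 / 2184 / 1274.
Period 2:
Births: 2654 * 0.241 = 640, 2184 * 0.096 = 210 → 850
Group 2: 727 * 0.965 = 702
Group 3: 2654 * 0.954 = 2532
Group 4: 2184 * 0.958 = 2092
Net migration: Group 3 − 10 → 2522; Group 4 − 450 → 1642
Giving 850 / 702 / 2522 / 1642.
Dependents (band 0–19 + band 60–79) = 850 + 1642 = 2492; working-age = 3224; ratio = 2492/3224 × 100 = 77.3

77.3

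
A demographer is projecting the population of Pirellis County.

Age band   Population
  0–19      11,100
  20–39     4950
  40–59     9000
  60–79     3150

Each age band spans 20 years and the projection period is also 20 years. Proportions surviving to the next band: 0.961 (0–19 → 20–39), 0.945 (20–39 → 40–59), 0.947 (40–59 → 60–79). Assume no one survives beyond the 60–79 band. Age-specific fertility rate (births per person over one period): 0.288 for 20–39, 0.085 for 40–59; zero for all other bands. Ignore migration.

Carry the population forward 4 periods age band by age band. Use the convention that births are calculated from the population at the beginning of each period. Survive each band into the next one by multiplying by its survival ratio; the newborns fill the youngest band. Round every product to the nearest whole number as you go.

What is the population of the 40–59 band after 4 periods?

Numbering the bands 1..4 from youngest to oldest:
Period 1.
Births: 4950 × 0.288 = 1426  |  9000 × 0.085 = 765 ⇒ total 2191
Band 2: 11100 × 0.961 = 10667
Band 3: 4950 × 0.945 = 4678
Band 4: 9000 × 0.947 = 8523
→ [2191, 10667, 4678, 8523]
Period 2.
Births: 10667 × 0.288 = 3072  |  4678 × 0.085 = 398 ⇒ total 3470
Band 2: 2191 × 0.961 = 2106
Band 3: 10667 × 0.945 = 10080
Band 4: 4678 × 0.947 = 4430
→ [3470, 2106, 10080, 4430]
Period 3.
Births: 2106 × 0.288 = 607  |  10080 × 0.085 = 857 ⇒ total 1464
Band 2: 3470 × 0.961 = 3335
Band 3: 2106 × 0.945 = 1990
Band 4: 10080 × 0.947 = 9546
→ [1464, 3335, 1990, 9546]
Period 4.
Births: 3335 × 0.288 = 960  |  1990 × 0.085 = 169 ⇒ total 1129
Band 2: 1464 × 0.961 = 1407
Band 3: 3335 × 0.945 = 3152
Band 4: 1990 × 0.947 = 1885
→ [1129, 1407, 3152, 1885]

3152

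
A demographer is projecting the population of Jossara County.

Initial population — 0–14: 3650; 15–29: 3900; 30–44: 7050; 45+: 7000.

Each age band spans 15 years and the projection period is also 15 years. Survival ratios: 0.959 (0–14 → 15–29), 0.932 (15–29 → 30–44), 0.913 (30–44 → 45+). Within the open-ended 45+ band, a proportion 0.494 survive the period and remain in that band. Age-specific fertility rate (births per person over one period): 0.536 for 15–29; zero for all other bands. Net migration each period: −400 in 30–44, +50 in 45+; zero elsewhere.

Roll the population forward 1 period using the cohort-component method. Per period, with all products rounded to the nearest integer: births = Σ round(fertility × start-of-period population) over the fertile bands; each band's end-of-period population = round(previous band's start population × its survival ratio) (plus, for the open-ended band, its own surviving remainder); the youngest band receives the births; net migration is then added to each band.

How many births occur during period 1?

— Period 1 —
Births: 3900 * 0.536 = 2090
15–29: 3650 * 0.959 = 3500
30–44: 3900 * 0.932 = 3635
45+: 7050 * 0.913 + 7000 * 0.494 = 6437 + 3458 = 9895
Net migration: 30–44 − 400 → 3235; 45+ + 50 → 9945
End of period: [2090, 3500, 3235, 9945]

2090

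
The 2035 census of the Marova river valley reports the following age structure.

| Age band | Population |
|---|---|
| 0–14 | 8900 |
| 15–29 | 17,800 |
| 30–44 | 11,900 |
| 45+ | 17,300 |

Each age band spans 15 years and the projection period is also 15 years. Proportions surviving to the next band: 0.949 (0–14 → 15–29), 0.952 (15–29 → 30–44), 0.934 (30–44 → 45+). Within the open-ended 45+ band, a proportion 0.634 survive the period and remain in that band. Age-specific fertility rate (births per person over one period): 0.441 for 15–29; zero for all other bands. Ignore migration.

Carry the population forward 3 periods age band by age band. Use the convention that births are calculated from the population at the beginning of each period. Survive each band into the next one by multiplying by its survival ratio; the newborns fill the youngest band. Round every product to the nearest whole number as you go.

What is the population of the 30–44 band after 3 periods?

Call the groups 1 to 4, youngest first.
Period 1.
Births: 17800 * 0.441 = 7850
Group 2: 8900 * 0.949 = 8446
Group 3: 17800 * 0.952 = 16946
Group 4: 11900 * 0.934 + 17300 * 0.634 = 11115 + 10968 = 22083
Population now: 0–14=7850, 15–29=8446, 30–44=16946, 45+=22083
Period 2.
Births: 8446 * 0.441 = 3725
Group 2: 7850 * 0.949 = 7450
Group 3: 8446 * 0.952 = 8041
Group 4: 16946 * 0.934 + 22083 * 0.634 = 15828 + 14001 = 29829
Population now: 0–14=3725, 15–29=7450, 30–44=8041, 45+=29829
Period 3.
Births: 7450 * 0.441 = 3285
Group 2: 3725 * 0.949 = 3535
Group 3: 7450 * 0.952 = 7092
Group 4: 8041 * 0.934 + 29829 * 0.634 = 7510 + 18912 = 26422
Population now: 0–14=3285, 15–29=3535, 30–44=7092, 45+=26422

7092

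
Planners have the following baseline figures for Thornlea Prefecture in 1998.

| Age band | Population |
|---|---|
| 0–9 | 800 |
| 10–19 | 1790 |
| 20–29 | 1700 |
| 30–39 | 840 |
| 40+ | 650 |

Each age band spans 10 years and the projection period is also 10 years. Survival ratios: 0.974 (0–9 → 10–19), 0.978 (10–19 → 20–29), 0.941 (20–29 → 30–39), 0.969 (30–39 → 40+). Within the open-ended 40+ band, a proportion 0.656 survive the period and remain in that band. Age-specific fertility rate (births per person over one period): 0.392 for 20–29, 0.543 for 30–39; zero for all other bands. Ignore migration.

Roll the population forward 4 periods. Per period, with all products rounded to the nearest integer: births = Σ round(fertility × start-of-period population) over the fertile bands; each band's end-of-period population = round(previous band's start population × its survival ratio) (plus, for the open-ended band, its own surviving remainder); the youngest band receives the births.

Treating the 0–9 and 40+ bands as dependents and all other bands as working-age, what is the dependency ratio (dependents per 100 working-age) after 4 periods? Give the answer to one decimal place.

(Groups numbered youngest = 1 to oldest = 5.)
Period 1.
Births: 1700 × 0.392 = 666, 840 × 0.543 = 456 → total 1122
Group 2: 800 × 0.974 = 779
Group 3: 1790 × 0.978 = 1751
Group 4: 1700 × 0.941 = 1600
Group 5: 840 × 0.969 + 650 × 0.656 = 814 + 426 = 1240
Population now: 0–9=1122, 10–19=779, 20–29=1751, 30–39=1600, 40+=1240
Period 2.
Births: 1751 × 0.392 = 686, 1600 × 0.543 = 869 → total 1555
Group 2: 1122 × 0.974 = 1093
Group 3: 779 × 0.978 = 762
Group 4: 1751 × 0.941 = 1648
Group 5: 1600 × 0.969 + 1240 × 0.656 = 1550 + 813 = 2363
Population now: 0–9=1555, 10–19=1093, 20–29=762, 30–39=1648, 40+=2363
Period 3.
Births: 762 × 0.392 = 299, 1648 × 0.543 = 895 → total 1194
Group 2: 1555 × 0.974 = 1515
Group 3: 1093 × 0.978 = 1069
Group 4: 762 × 0.941 = 717
Group 5: 1648 × 0.969 + 2363 × 0.656 = 1597 + 1550 = 3147
Population now: 0–9=1194, 10–19=1515, 20–29=1069, 30–39=717, 40+=3147
Period 4.
Births: 1069 × 0.392 = 419, 717 × 0.543 = 389 → total 808
Group 2: 1194 × 0.974 = 1163
Group 3: 1515 × 0.978 = 1482
Group 4: 1069 × 0.941 = 1006
Group 5: 717 × 0.969 + 3147 × 0.656 = 695 + 2064 = 2759
Population now: 0–9=808, 10–19=1163, 20–29=1482, 30–39=1006, 40+=2759
Dependents (band 0–9 + band 40+) = 808 + 2759 = 3567; working-age = 3651; ratio = 3567/3651 × 100 = 97.7

97.7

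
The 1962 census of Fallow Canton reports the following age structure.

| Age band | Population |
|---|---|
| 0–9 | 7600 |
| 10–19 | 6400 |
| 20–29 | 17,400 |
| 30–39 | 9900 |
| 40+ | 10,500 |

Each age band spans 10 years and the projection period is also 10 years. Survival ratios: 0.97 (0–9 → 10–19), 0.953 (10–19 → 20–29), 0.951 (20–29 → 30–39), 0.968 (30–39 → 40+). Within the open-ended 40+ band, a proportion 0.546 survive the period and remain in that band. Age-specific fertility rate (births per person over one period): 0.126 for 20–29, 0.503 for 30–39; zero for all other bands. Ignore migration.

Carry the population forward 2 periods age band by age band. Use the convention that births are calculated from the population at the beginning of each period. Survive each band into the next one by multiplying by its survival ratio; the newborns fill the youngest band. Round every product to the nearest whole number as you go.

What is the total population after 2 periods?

Numbering the bands 1..5 from youngest to oldest:
[period 1]
Births: 17400 * 0.126 = 2192, 9900 * 0.503 = 4980 → 7172
Band 2: 7600 * 0.97 = 7372
Band 3: 6400 * 0.953 = 6099
Band 4: 17400 * 0.951 = 16547
Band 5: 9900 * 0.968 + 10500 * 0.546 = 9583 + 5733 = 15316
→ [7172, 7372, 6099, 16547, 15316]
[period 2]
Births: 6099 * 0.126 = 768, 16547 * 0.503 = 8323 → 9091
Band 2: 7172 * 0.97 = 6957
Band 3: 7372 * 0.953 = 7026
Band 4: 6099 * 0.951 = 5800
Band 5: 16547 * 0.968 + 15316 * 0.546 = 16017 + 8363 = 24380
→ [9091, 6957, 7026, 5800, 24380]
Total after period 2: 9091 + 6957 + 7026 + 5800 + 24380 = 53254

53254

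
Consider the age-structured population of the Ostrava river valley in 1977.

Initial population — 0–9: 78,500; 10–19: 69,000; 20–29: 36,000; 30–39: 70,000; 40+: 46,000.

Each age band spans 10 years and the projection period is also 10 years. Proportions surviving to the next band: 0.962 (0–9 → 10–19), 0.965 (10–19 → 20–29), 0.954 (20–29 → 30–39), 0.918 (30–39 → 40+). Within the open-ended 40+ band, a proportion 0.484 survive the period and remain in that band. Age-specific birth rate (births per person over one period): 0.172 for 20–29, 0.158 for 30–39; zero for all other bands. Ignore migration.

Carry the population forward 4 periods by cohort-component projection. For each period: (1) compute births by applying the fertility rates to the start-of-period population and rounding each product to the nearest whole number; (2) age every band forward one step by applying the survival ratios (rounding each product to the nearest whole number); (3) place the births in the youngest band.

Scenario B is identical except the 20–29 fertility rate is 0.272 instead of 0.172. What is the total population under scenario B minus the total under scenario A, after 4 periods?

After projecting period 1:
Births: 36000 * 0.172 = 6192 ; 70000 * 0.158 = 11060 → total 17252
10–19: 78500 * 0.962 = 75517
20–29: 69000 * 0.965 = 66585
30–39: 36000 * 0.954 = 34344
40+: 70000 * 0.918 + 46000 * 0.484 = 64260 + 22264 = 86524
Population now: 0–9=17252, 10–19=75517, 20–29=66585, 30–39=34344, 40+=86524
After projecting period 2:
Births: 66585 * 0.172 = 11453 ; 34344 * 0.158 = 5426 → total 16879
10–19: 17252 * 0.962 = 16596
20–29: 75517 * 0.965 = 72874
30–39: 66585 * 0.954 = 63522
40+: 34344 * 0.918 + 86524 * 0.484 = 31528 + 41878 = 73406
Population now: 0–9=16879, 10–19=16596, 20–29=72874, 30–39=63522, 40+=73406
After projecting period 3:
Births: 72874 * 0.172 = 12534 ; 63522 * 0.158 = 10036 → total 22570
10–19: 16879 * 0.962 = 16238
20–29: 16596 * 0.965 = 16015
30–39: 72874 * 0.954 = 69522
40+: 63522 * 0.918 + 73406 * 0.484 = 58313 + 35529 = 93842
Population now: 0–9=22570, 10–19=16238, 20–29=16015, 30–39=69522, 40+=93842
After projecting period 4:
Births: 16015 * 0.172 = 2755 ; 69522 * 0.158 = 10984 → total 13739
10–19: 22570 * 0.962 = 21712
20–29: 16238 * 0.965 = 15670
30–39: 16015 * 0.954 = 15278
40+: 69522 * 0.918 + 93842 * 0.484 = 63821 + 45420 = 109241
Population now: 0–9=13739, 10–19=21712, 20–29=15670, 30–39=15278, 40+=109241
Scenario A total after 4 periods: 175640
Scenario B projection —
After projecting period 1:
Births: 36000 * 0.272 = 9792 ; 70000 * 0.158 = 11060 → total 20852
10–19: 78500 * 0.962 = 75517
20–29: 69000 * 0.965 = 66585
30–39: 36000 * 0.954 = 34344
40+: 70000 * 0.918 + 46000 * 0.484 = 64260 + 22264 = 86524
Population now: 0–9=20852, 10–19=75517, 20–29=66585, 30–39=34344, 40+=86524
After projecting period 2:
Births: 66585 * 0.272 = 18111 ; 34344 * 0.158 = 5426 → total 23537
10–19: 20852 * 0.962 = 20060
20–29: 75517 * 0.965 = 72874
30–39: 66585 * 0.954 = 63522
40+: 34344 * 0.918 + 86524 * 0.484 = 31528 + 41878 = 73406
Population now: 0–9=23537, 10–19=20060, 20–29=72874, 30–39=63522, 40+=73406
After projecting period 3:
Births: 72874 * 0.272 = 19822 ; 63522 * 0.158 = 10036 → total 29858
10–19: 23537 * 0.962 = 22643
20–29: 20060 * 0.965 = 19358
30–39: 72874 * 0.954 = 69522
40+: 63522 * 0.918 + 73406 * 0.484 = 58313 + 35529 = 93842
Population now: 0–9=29858, 10–19=22643, 20–29=19358, 30–39=69522, 40+=93842
After projecting period 4:
Births: 19358 * 0.272 = 5265 ; 69522 * 0.158 = 10984 → total 16249
10–19: 29858 * 0.962 = 28723
20–29: 22643 * 0.965 = 21850
30–39: 19358 * 0.954 = 18468
40+: 69522 * 0.918 + 93842 * 0.484 = 63821 + 45420 = 109241
Population now: 0–9=16249, 10–19=28723, 20–29=21850, 30–39=18468, 40+=109241
Scenario B total after 4 periods: 194531
Difference B − A = 194531 − 175640 = 18891

18891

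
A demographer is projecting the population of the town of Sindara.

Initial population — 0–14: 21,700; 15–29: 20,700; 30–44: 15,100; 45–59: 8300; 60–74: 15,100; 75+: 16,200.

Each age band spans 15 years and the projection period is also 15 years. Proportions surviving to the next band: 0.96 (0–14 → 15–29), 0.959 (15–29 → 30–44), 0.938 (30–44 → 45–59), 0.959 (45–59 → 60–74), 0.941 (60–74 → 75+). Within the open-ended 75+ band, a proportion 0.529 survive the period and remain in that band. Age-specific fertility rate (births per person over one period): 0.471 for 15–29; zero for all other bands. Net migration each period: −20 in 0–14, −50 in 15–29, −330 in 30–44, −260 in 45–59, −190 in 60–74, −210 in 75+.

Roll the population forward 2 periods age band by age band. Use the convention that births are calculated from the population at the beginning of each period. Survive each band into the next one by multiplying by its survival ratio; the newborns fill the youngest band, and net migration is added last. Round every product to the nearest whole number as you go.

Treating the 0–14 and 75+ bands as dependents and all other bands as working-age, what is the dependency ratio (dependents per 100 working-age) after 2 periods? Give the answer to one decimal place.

Let group 1 be 0–14 through group 6 = 75+.
After projecting period 1:
Births: 20700 × 0.471 = 9750
Group 2: 21700 × 0.96 = 20832
Group 3: 20700 × 0.959 = 19851
Group 4: 15100 × 0.938 = 14164
Group 5: 8300 × 0.959 = 7960
Group 6: 15100 × 0.941 + 16200 × 0.529 = 14209 + 8570 = 22779
Net migration: Group 1 − 20 → 9730; Group 2 − 50 → 20782; Group 3 − 330 → 19521; Group 4 − 260 → 13904; Group 5 − 190 → 7770; Group 6 − 210 → 22569
Giving 9730 / 20782 / 19521 / 13904 / 7770 / 22569.
After projecting period 2:
Births: 20782 × 0.471 = 9788
Group 2: 9730 × 0.96 = 9341
Group 3: 20782 × 0.959 = 19930
Group 4: 19521 × 0.938 = 18311
Group 5: 13904 × 0.959 = 13334
Group 6: 7770 × 0.941 + 22569 × 0.529 = 7312 + 11939 = 19251
Net migration: Group 1 − 20 → 9768; Group 2 − 50 → 9291; Group 3 − 330 → 19600; Group 4 − 260 → 18051; Group 5 − 190 → 13144; Group 6 − 210 → 19041
Giving 9768 / 9291 / 19600 / 18051 / 13144 / 19041.
Dependents (band 0–14 + band 75+) = 9768 + 19041 = 28809; working-age = 60086; ratio = 28809/60086 × 100 = 47.9

47.9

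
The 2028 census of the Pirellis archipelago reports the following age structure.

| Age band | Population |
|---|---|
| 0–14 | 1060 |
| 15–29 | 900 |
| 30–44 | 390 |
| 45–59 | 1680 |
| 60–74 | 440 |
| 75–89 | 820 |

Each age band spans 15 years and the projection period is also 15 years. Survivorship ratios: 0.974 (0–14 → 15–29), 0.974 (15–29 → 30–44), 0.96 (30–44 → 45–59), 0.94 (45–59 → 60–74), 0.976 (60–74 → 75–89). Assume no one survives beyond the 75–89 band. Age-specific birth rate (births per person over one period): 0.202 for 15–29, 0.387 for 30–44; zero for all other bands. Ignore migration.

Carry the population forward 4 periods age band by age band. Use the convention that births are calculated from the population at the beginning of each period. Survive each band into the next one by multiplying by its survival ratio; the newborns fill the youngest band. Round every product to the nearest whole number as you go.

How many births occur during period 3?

Period 1.
Births: 900 × 0.202 = 182  |  390 × 0.387 = 151 ⇒ total 333
15–29: 1060 × 0.974 = 1032
30–44: 900 × 0.974 = 877
45–59: 390 × 0.96 = 374
60–74: 1680 × 0.94 = 1579
75–89: 440 × 0.976 = 429
End of period: [333, 1032, 877, 374, 1579, 429]
Period 2.
Births: 1032 × 0.202 = 208  |  877 × 0.387 = 339 ⇒ total 547
15–29: 333 × 0.974 = 324
30–44: 1032 × 0.974 = 1005
45–59: 877 × 0.96 = 842
60–74: 374 × 0.94 = 352
75–89: 1579 × 0.976 = 1541
End of period: [547, 324, 1005, 842, 352, 1541]
Period 3.
Births: 324 × 0.202 = 65  |  1005 × 0.387 = 389 ⇒ total 454
15–29: 547 × 0.974 = 533
30–44: 324 × 0.974 = 316
45–59: 1005 × 0.96 = 965
60–74: 842 × 0.94 = 791
75–89: 352 × 0.976 = 344
End of period: [454, 533, 316, 965, 791, 344]

454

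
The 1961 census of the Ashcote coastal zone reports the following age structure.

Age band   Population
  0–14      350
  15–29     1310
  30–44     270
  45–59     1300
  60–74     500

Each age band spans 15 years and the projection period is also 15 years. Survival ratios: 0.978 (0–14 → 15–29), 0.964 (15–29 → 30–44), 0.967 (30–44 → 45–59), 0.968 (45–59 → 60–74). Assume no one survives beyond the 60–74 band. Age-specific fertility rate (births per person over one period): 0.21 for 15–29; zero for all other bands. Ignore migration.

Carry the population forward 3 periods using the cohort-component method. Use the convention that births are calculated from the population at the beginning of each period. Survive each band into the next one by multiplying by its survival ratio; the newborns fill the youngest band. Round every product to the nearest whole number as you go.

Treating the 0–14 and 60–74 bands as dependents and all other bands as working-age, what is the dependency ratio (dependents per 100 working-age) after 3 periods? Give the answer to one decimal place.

After projecting period 1:
Births: 1310 × 0.21 = 275
15–29: 350 × 0.978 = 342
30–44: 1310 × 0.964 = 1263
45–59: 270 × 0.967 = 261
60–74: 1300 × 0.968 = 1258
Giving 275 / 342 / 1263 / 261 / 1258.
After projecting period 2:
Births: 342 × 0.21 = 72
15–29: 275 × 0.978 = 269
30–44: 342 × 0.964 = 330
45–59: 1263 × 0.967 = 1221
60–74: 261 × 0.968 = 253
Giving 72 / 269 / 330 / 1221 / 253.
After projecting period 3:
Births: 269 × 0.21 = 56
15–29: 72 × 0.978 = 70
30–44: 269 × 0.964 = 259
45–59: 330 × 0.967 = 319
60–74: 1221 × 0.968 = 1182
Giving 56 / 70 / 259 / 319 / 1182.
Dependents (band 0–14 + band 60–74) = 56 + 1182 = 1238; working-age = 648; ratio = 1238/648 × 100 = 191.0

191.0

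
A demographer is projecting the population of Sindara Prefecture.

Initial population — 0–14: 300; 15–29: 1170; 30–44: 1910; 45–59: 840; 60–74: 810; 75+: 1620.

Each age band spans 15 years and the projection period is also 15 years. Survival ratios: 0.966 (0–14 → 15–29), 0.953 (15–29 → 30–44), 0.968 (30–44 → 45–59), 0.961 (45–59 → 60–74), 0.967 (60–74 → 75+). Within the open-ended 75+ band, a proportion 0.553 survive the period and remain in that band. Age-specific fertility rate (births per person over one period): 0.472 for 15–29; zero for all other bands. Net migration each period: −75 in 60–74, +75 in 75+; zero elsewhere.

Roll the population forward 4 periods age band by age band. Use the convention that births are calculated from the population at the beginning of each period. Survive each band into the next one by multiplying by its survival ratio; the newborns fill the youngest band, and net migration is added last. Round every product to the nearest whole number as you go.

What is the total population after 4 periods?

3598

Numbering the groups 1..6 from youngest to oldest:
— Period 1 —
Births: 1170 * 0.472 = 552
Group 2: 300 * 0.966 = 290
Group 3: 1170 * 0.953 = 1115
Group 4: 1910 * 0.968 = 1849
Group 5: 840 * 0.961 = 807
Group 6: 810 * 0.967 + 1620 * 0.553 = 783 + 896 = 1679
Net migration: Group 5 − 75 → 732; Group 6 + 75 → 1754
End of period: [552, 290, 1115, 1849, 732, 1754]
— Period 2 —
Births: 290 * 0.472 = 137
Group 2: 552 * 0.966 = 533
Group 3: 290 * 0.953 = 276
Group 4: 1115 * 0.968 = 1079
Group 5: 1849 * 0.961 = 1777
Group 6: 732 * 0.967 + 1754 * 0.553 = 708 + 970 = 1678
Net migration: Group 5 − 75 → 1702; Group 6 + 75 → 1753
End of period: [137, 533, 276, 1079, 1702, 1753]
— Period 3 —
Births: 533 * 0.472 = 252
Group 2: 137 * 0.966 = 132
Group 3: 533 * 0.953 = 508
Group 4: 276 * 0.968 = 267
Group 5: 1079 * 0.961 = 1037
Group 6: 1702 * 0.967 + 1753 * 0.553 = 1646 + 969 = 2615
Net migration: Group 5 − 75 → 962; Group 6 + 75 → 2690
End of period: [252, 132, 508, 267, 962, 2690]
— Period 4 —
Births: 132 * 0.472 = 62
Group 2: 252 * 0.966 = 243
Group 3: 132 * 0.953 = 126
Group 4: 508 * 0.968 = 492
Group 5: 267 * 0.961 = 257
Group 6: 962 * 0.967 + 2690 * 0.553 = 930 + 1488 = 2418
Net migration: Group 5 − 75 → 182; Group 6 + 75 → 2493
End of period: [62, 243, 126, 492, 182, 2493]
Total after period 4: 62 + 243 + 126 + 492 + 182 + 2493 = 3598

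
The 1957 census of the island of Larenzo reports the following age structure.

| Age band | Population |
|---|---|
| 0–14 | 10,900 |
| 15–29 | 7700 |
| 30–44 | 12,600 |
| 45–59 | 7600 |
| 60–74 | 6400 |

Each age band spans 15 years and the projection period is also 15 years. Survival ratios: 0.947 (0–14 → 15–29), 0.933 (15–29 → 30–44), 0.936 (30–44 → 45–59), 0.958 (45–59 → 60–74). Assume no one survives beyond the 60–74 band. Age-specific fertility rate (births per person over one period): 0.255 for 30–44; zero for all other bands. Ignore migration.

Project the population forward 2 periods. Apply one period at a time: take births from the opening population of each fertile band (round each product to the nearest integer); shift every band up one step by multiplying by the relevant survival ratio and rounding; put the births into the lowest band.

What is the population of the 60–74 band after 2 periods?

(Bands numbered youngest = 1 to oldest = 5.)
[period 1]
Births: 12600 × 0.255 = 3213
Band 2: 10900 × 0.947 = 10322
Band 3: 7700 × 0.933 = 7184
Band 4: 12600 × 0.936 = 11794
Band 5: 7600 × 0.958 = 7281
Giving 3213 / 10322 / 7184 / 11794 / 7281.
[period 2]
Births: 7184 × 0.255 = 1832
Band 2: 3213 × 0.947 = 3043
Band 3: 10322 × 0.933 = 9630
Band 4: 7184 × 0.936 = 6724
Band 5: 11794 × 0.958 = 11299
Giving 1832 / 3043 / 9630 / 6724 / 11299.

11299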